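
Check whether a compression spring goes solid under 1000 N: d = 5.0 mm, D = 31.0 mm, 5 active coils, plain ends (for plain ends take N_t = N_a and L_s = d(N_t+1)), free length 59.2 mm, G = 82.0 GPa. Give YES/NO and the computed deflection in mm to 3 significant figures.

NO, δ = 23.3 mm

k = Gd⁴/(8D³N_a) = (82.0×10³)(5.0⁴)/(8·31.0³·5) = 43.008 N/mm
N_t = 5; L_s = 5.0·6 = 30 mm; δ_solid = L₀ − L_s = 59.2 − 30 = 29.2 mm
δ = F/k = 1000/43.008 = 23.252 mm
δ < δ_solid → spring does not go solid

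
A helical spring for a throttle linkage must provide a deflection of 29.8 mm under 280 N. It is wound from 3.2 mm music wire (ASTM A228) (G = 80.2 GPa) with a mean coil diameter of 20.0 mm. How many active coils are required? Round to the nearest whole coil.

14

Required rate k = F/δ = 280/29.8 = 9.396 N/mm
N_a = Gd⁴/(8D³k) = (80.2×10³ × 3.2⁴)/(8 × 20.0³ × 9.396)
    = 8.40958e+06 / 601342 = 13.98 → 14 coils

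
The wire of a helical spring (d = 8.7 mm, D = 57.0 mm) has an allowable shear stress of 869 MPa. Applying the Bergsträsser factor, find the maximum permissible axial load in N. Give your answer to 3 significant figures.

3240 N

C = D/d = 57.0/8.7 = 6.5517
K_B = (4C+2)/(4C−3) = 28.207/23.207 = 1.2155
τ_max = K·8FD/(πd³) → F_max = τ_allow·πd³/(8DK)
F_max = 869·π·8.7³/(8·57.0·1.2155) = 1.7977e+06/554.25 = 3243.6 N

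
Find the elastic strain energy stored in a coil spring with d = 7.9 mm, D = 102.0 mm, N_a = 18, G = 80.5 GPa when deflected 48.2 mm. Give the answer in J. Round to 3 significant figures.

k = Gd⁴/(8D³N_a) = (80.5×10³)(7.9⁴)/(8·102.0³·18) = 2.0518 N/mm
U = ½kδ² = 0.5 × 2.0518 × 48.2² = 2383.4 N·mm = 2.3834 J

2.38 J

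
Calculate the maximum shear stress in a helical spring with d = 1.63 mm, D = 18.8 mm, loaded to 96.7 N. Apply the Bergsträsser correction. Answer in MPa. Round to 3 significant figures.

1190 MPa

Spring index C = D/d = 18.8/1.63 = 11.5337
K_B = (4C+2)/(4C−3) = 48.135/43.135 = 1.1159
τ₀ = 8FD/(πd³) = 8·96.7·18.8/(π·1.63³) = 14543.7/13.605 = 1069 MPa
τ_max = K·τ₀ = 1.1159 × 1069 = 1192.9 MPa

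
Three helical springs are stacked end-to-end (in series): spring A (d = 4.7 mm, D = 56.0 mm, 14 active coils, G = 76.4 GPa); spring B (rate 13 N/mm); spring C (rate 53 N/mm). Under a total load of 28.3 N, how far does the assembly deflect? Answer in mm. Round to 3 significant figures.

17.6 mm

k_A = Gd⁴/(8D³N_a) = (76.4×10³)(4.7⁴)/(8·56.0³·14) = 1.8954 N/mm
Series: 1/k_eq = 1/1.8954 + 1/13 + 1/53 = 0.62338; k_eq = 1.6042 N/mm
δ = F/k_eq = 28.3/1.6042 = 17.642 mm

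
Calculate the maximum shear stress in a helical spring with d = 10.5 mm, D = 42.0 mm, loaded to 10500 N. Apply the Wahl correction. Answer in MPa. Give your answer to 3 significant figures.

1360 MPa

Spring index C = D/d = 42.0/10.5 = 4.0000
K_W = (4C−1)/(4C−4) + 0.615/C = 15.000/12.000 + 0.1537 = 1.4038
τ₀ = 8FD/(πd³) = 8·10500·42.0/(π·10.5³) = 3.528e+06/3636.8 = 970.09 MPa
τ_max = K·τ₀ = 1.4038 × 970.09 = 1361.8 MPa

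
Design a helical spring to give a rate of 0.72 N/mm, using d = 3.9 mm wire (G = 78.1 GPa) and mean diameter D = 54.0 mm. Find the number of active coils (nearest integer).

N_a = Gd⁴/(8D³k) = (78.1×10³ × 3.9⁴)/(8 × 54.0³ × 0.72)
    = 1.8068e+07 / 906993 = 19.92 → 20 coils

20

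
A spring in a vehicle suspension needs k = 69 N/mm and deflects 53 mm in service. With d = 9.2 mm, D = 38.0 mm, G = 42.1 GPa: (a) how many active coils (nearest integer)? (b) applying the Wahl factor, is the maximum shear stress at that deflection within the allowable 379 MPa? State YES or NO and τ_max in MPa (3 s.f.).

N_a = Gd⁴/(8D³k) = (42.1×10³)(9.2⁴)/(8·38.0³·69) = 9.957 → N_a = 10
Actual rate k = Gd⁴/(8D³·10) = 68.706 N/mm
Working load F = kδ = 68.706·53 = 3641.4 N
C = 38.0/9.2 = 4.1304; K_W = (4C−1)/(4C−4)+0.615/C = 1.3885
τ_max = K_W·8FD/(πd³) = 1.3885·452.51 = 628.3 MPa
τ_max > 379 MPa → exceeds allowable

(a) 10 coils; (b) NO, τ_max = 628 MPa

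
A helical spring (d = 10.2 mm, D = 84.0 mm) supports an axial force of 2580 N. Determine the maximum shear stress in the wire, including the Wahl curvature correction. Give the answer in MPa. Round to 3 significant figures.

613 MPa

Spring index C = D/d = 84.0/10.2 = 8.2353
K_W = (4C−1)/(4C−4) + 0.615/C = 31.941/28.941 + 0.0747 = 1.1783
τ₀ = 8FD/(πd³) = 8·2580·84.0/(π·10.2³) = 1.73376e+06/3333.9 = 520.04 MPa
τ_max = K·τ₀ = 1.1783 × 520.04 = 612.79 MPa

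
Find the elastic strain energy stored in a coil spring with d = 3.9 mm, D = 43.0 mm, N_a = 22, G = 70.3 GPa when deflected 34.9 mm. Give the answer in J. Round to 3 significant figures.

k = Gd⁴/(8D³N_a) = (70.3×10³)(3.9⁴)/(8·43.0³·22) = 1.1622 N/mm
U = ½kδ² = 0.5 × 1.1622 × 34.9² = 707.81 N·mm = 0.70781 J

0.708 J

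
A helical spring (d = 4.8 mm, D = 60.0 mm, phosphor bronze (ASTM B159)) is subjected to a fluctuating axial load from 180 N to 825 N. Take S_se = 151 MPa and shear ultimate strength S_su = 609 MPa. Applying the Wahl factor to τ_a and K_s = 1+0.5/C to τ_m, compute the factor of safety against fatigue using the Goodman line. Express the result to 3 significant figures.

0.224

C = D/d = 60.0/4.8 = 12.5000; K_W = (4C−1)/(4C−4)+0.615/C = 1.1144; K_s = 1+0.5/C = 1.0400
F_a = (F_max−F_min)/2 = 322.5 N; F_m = (F_max+F_min)/2 = 502.5 N
τ_a = K_W·8F_aD/(πd³) = 1.1144 × 445.55 = 496.53 MPa
τ_m = K_s·8F_mD/(πd³) = 1.0400 × 694.23 = 722 MPa
Goodman: 1/n_f = τ_a/S_se + τ_m/S_su = 496.53/151 + 722/609 = 3.28828 + 1.18555 = 4.4738
n_f = 1/4.4738 = 0.2235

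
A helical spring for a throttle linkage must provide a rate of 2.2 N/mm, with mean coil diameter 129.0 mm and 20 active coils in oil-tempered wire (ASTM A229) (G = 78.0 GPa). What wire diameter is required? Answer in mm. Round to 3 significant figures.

d = (8D³N_a·k / G)^(1/4) = (8·129.0³·20·2.2 / (78.0×10³))^0.25
  = (9687.6)^0.25 = 9.9210 mm

9.92 mm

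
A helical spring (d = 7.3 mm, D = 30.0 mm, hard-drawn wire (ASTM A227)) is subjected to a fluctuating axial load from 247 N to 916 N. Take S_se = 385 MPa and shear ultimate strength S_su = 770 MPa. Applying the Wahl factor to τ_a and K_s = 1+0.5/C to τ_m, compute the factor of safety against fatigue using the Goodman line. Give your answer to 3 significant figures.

2.48

C = D/d = 30.0/7.3 = 4.1096; K_W = (4C−1)/(4C−4)+0.615/C = 1.3908; K_s = 1+0.5/C = 1.1217
F_a = (F_max−F_min)/2 = 334.5 N; F_m = (F_max+F_min)/2 = 581.5 N
τ_a = K_W·8F_aD/(πd³) = 1.3908 × 65.688 = 91.362 MPa
τ_m = K_s·8F_mD/(πd³) = 1.1217 × 114.19 = 128.09 MPa
Goodman: 1/n_f = τ_a/S_se + τ_m/S_su = 91.362/385 + 128.09/770 = 0.23730 + 0.16635 = 0.40365
n_f = 1/0.40365 = 2.477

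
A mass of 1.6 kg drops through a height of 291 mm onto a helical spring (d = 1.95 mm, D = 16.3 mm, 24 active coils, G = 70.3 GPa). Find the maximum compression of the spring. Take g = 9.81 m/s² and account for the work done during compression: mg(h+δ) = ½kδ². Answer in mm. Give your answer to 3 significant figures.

k = Gd⁴/(8D³N_a) = (70.3×10³)(1.95⁴)/(8·16.3³·24) = 1.2224 N/mm
W = mg = 1.6 × 9.81 = 15.696 N
½kδ² − Wδ − Wh = 0 → δ = (W + √(W² + 2kWh))/k
δ = (15.696 + √(246.36 + 11167.1))/1.2224 = (15.696 + 106.83)/1.2224 = 100.23 mm

100 mm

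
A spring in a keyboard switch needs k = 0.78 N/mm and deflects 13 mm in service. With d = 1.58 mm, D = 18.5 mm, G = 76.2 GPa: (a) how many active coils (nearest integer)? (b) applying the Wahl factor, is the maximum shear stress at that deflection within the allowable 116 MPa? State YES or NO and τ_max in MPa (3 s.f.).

N_a = Gd⁴/(8D³k) = (76.2×10³)(1.58⁴)/(8·18.5³·0.78) = 12.02 → N_a = 12
Actual rate k = Gd⁴/(8D³·12) = 0.78126 N/mm
Working load F = kδ = 0.78126·13 = 10.156 N
C = 18.5/1.58 = 11.7089; K_W = (4C−1)/(4C−4)+0.615/C = 1.1226
τ_max = K_W·8FD/(πd³) = 1.1226·121.31 = 136.17 MPa
τ_max > 116 MPa → exceeds allowable

(a) 12 coils; (b) NO, τ_max = 136 MPa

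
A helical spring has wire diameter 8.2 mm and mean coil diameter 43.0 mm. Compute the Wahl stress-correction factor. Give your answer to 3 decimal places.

1.294

C = D/d = 43.0/8.2 = 5.2439
K_W = (4C−1)/(4C−4) + 0.615/C = 19.976/16.976 + 0.1173 = 1.2940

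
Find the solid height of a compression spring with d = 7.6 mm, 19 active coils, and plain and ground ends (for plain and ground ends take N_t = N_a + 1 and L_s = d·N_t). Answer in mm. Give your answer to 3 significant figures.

152 mm

plain and ground ends: N_t = N_a + 1 = 19 + 1 = 20
L_s = d·N_t = 7.6 × 20 = 152 mm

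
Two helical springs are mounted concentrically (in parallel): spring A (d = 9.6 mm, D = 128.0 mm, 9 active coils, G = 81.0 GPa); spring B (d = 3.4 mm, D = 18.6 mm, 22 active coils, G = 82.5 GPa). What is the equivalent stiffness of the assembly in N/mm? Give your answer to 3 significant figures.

k_A = Gd⁴/(8D³N_a) = (81.0×10³)(9.6⁴)/(8·128.0³·9) = 4.5562 N/mm
k_B = Gd⁴/(8D³N_a) = (82.5×10³)(3.4⁴)/(8·18.6³·22) = 9.7346 N/mm
Parallel: k_eq = 4.5562 + 9.7346 = 14.291 N/mm

14.3 N/mm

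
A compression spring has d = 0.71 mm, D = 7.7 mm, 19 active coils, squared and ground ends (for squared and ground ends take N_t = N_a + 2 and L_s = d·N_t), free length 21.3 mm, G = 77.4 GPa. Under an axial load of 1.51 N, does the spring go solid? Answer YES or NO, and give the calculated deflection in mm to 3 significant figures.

NO, δ = 5.33 mm

k = Gd⁴/(8D³N_a) = (77.4×10³)(0.71⁴)/(8·7.7³·19) = 0.28344 N/mm
N_t = 21; L_s = 0.71·21 = 14.91 mm; δ_solid = L₀ − L_s = 21.3 − 14.91 = 6.39 mm
δ = F/k = 1.51/0.28344 = 5.3274 mm
δ < δ_solid → spring does not go solid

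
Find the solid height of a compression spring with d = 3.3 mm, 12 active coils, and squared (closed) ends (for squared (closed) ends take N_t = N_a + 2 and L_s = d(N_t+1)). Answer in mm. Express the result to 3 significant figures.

squared (closed) ends: N_t = N_a + 2 = 12 + 2 = 14
L_s = d·(N_t+1) = 3.3 × 15 = 49.5 mm

49.5 mm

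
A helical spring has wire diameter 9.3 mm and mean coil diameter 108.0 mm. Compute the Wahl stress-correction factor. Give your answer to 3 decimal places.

C = D/d = 108.0/9.3 = 11.6129
K_W = (4C−1)/(4C−4) + 0.615/C = 45.452/42.452 + 0.0530 = 1.1236

1.124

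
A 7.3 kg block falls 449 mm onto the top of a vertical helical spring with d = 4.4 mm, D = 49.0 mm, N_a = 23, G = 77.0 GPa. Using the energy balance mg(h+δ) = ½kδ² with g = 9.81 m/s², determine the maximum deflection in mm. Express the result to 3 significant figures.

280 mm

k = Gd⁴/(8D³N_a) = (77.0×10³)(4.4⁴)/(8·49.0³·23) = 1.3332 N/mm
W = mg = 7.3 × 9.81 = 71.613 N
½kδ² − Wδ − Wh = 0 → δ = (W + √(W² + 2kWh))/k
δ = (71.613 + √(5128.4 + 85736.1))/1.3332 = (71.613 + 301.44)/1.3332 = 279.82 mm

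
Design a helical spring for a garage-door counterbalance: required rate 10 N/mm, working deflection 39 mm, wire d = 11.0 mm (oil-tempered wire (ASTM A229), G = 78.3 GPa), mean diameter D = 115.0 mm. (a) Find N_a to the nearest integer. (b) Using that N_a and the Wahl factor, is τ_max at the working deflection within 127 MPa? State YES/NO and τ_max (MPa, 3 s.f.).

(a) 9 coils; (b) YES, τ_max = 102 MPa

N_a = Gd⁴/(8D³k) = (78.3×10³)(11.0⁴)/(8·115.0³·10) = 9.422 → N_a = 9
Actual rate k = Gd⁴/(8D³·9) = 10.469 N/mm
Working load F = kδ = 10.469·39 = 408.29 N
C = 115.0/11.0 = 10.4545; K_W = (4C−1)/(4C−4)+0.615/C = 1.1382
τ_max = K_W·8FD/(πd³) = 1.1382·89.832 = 102.24 MPa
τ_max ≤ 127 MPa → acceptable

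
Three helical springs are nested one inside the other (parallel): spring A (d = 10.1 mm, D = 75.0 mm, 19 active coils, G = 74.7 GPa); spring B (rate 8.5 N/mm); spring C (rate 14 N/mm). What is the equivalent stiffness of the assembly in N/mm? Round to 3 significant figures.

k_A = Gd⁴/(8D³N_a) = (74.7×10³)(10.1⁴)/(8·75.0³·19) = 12.122 N/mm
Parallel: k_eq = 12.122 + 8.5 + 14 = 34.622 N/mm

34.6 N/mm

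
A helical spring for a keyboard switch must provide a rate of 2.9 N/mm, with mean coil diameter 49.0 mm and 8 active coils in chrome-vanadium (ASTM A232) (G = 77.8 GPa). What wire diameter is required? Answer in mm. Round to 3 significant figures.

d = (8D³N_a·k / G)^(1/4) = (8·49.0³·8·2.9 / (77.8×10³))^0.25
  = (280.66)^0.25 = 4.0930 mm

4.09 mm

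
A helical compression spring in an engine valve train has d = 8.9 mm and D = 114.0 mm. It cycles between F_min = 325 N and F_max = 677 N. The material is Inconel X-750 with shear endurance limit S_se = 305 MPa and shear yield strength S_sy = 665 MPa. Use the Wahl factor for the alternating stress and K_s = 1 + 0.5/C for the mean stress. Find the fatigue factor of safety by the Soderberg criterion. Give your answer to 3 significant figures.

C = D/d = 114.0/8.9 = 12.8090; K_W = (4C−1)/(4C−4)+0.615/C = 1.1115; K_s = 1+0.5/C = 1.0390
F_a = (F_max−F_min)/2 = 176 N; F_m = (F_max+F_min)/2 = 501 N
τ_a = K_W·8F_aD/(πd³) = 1.1115 × 72.475 = 80.558 MPa
τ_m = K_s·8F_mD/(πd³) = 1.0390 × 206.31 = 214.36 MPa
Soderberg: 1/n_f = τ_a/S_se + τ_m/S_sy = 80.558/305 + 214.36/665 = 0.26412 + 0.32235 = 0.58647
n_f = 1/0.58647 = 1.705

1.71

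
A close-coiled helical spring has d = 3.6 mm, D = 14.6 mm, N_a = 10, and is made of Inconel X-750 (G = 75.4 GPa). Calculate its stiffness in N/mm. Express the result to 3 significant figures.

50.9 N/mm

k = Gd⁴/(8D³N_a) = (75.4×10³ × 3.6⁴) / (8 × 14.6³ × 10)
  = 1.26643e+07 / 248971 = 50.867 N/mm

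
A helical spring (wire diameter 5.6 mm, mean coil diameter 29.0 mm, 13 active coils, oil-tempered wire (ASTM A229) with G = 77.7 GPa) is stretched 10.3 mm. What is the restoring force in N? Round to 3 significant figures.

k = Gd⁴/(8D³N_a) = (77.7×10³)(5.6⁴)/(8·29.0³·13) = 30.126 N/mm
F = k·δ = 30.126 × 10.3 = 310.3 N

310 N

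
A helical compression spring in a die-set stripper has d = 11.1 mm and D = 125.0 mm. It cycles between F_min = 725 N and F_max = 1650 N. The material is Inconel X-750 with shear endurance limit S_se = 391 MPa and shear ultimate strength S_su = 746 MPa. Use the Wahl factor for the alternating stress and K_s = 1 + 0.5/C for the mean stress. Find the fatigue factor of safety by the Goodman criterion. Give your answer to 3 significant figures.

C = D/d = 125.0/11.1 = 11.2613; K_W = (4C−1)/(4C−4)+0.615/C = 1.1277; K_s = 1+0.5/C = 1.0444
F_a = (F_max−F_min)/2 = 462.5 N; F_m = (F_max+F_min)/2 = 1187.5 N
τ_a = K_W·8F_aD/(πd³) = 1.1277 × 107.64 = 121.39 MPa
τ_m = K_s·8F_mD/(πd³) = 1.0444 × 276.39 = 288.66 MPa
Goodman: 1/n_f = τ_a/S_se + τ_m/S_su = 121.39/391 + 288.66/746 = 0.31046 + 0.38694 = 0.6974
n_f = 1/0.6974 = 1.434

1.43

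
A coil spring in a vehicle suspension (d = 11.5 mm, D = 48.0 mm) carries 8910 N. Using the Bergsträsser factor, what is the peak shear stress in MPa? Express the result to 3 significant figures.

Spring index C = D/d = 48.0/11.5 = 4.1739
K_B = (4C+2)/(4C−3) = 18.696/13.696 = 1.3651
τ₀ = 8FD/(πd³) = 8·8910·48.0/(π·11.5³) = 3.42144e+06/4778 = 716.09 MPa
τ_max = K·τ₀ = 1.3651 × 716.09 = 977.52 MPa

978 MPa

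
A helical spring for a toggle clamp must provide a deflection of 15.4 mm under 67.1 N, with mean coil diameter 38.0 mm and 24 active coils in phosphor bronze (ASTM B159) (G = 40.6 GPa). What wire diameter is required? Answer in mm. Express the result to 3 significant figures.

Required rate k = F/δ = 67.1/15.4 = 4.3571 N/mm
d = (8D³N_a·k / G)^(1/4) = (8·38.0³·24·4.3571 / (40.6×10³))^0.25
  = (1130.6)^0.25 = 5.7987 mm

5.80 mm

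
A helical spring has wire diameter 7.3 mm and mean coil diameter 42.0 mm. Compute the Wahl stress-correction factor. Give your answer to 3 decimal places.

C = D/d = 42.0/7.3 = 5.7534
K_W = (4C−1)/(4C−4) + 0.615/C = 22.014/19.014 + 0.1069 = 1.2647

1.265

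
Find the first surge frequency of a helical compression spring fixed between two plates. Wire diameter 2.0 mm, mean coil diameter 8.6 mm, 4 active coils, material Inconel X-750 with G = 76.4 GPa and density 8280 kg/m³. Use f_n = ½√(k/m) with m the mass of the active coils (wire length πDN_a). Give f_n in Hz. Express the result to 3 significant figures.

2310 Hz

k = Gd⁴/(8D³N_a) = (76.4×10³)(2.0⁴)/(8·8.6³·4) = 60.058 N/mm = 60058 N/m
Wire length L = πDN_a = π·8.6·4 = 108.07 mm
m = ρ·(πd²/4)·L = 8280 × 3.1416×10⁻⁶ m² × 0.10807 m = 0.0028112 kg
f_n = ½√(k/m) = 0.5·√(60058/0.0028112) = 0.5·√(2.1364e+07) = 2311.1 Hz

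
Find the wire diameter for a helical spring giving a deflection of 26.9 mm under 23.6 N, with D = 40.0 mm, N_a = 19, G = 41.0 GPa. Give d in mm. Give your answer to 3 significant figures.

3.80 mm

Required rate k = F/δ = 23.6/26.9 = 0.87732 N/mm
d = (8D³N_a·k / G)^(1/4) = (8·40.0³·19·0.87732 / (41.0×10³))^0.25
  = (208.16)^0.25 = 3.7984 mm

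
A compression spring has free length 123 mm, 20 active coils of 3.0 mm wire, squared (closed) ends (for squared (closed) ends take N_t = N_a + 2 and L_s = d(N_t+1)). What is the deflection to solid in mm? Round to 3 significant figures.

N_t = 22; L_s = 3.0·23 = 69 mm
δ_solid = L₀ − L_s = 123 − 69 = 54 mm

54.0 mm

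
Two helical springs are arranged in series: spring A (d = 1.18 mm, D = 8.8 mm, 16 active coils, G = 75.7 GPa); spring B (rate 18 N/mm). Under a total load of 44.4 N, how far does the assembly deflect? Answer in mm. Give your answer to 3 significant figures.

k_A = Gd⁴/(8D³N_a) = (75.7×10³)(1.18⁴)/(8·8.8³·16) = 1.6825 N/mm
Series: 1/k_eq = 1/1.6825 + 1/18 = 0.64989; k_eq = 1.5387 N/mm
δ = F/k_eq = 44.4/1.5387 = 28.855 mm

28.9 mm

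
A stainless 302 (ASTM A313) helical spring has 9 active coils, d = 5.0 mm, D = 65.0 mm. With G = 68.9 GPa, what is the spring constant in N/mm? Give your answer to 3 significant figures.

k = Gd⁴/(8D³N_a) = (68.9×10³ × 5.0⁴) / (8 × 65.0³ × 9)
  = 4.30625e+07 / 1.9773e+07 = 2.1778 N/mm

2.18 N/mm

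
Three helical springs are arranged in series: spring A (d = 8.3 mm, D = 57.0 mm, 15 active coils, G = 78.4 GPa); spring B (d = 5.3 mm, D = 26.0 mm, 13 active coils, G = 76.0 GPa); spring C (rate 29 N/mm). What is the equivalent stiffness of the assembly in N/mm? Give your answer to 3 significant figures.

k_A = Gd⁴/(8D³N_a) = (78.4×10³)(8.3⁴)/(8·57.0³·15) = 16.743 N/mm
k_B = Gd⁴/(8D³N_a) = (76.0×10³)(5.3⁴)/(8·26.0³·13) = 32.807 N/mm
Series: 1/k_eq = 1/16.743 + 1/32.807 + 1/29 = 0.12469; k_eq = 8.0197 N/mm

8.02 N/mm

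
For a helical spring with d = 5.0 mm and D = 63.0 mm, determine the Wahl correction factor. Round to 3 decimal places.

1.113

C = D/d = 63.0/5.0 = 12.6000
K_W = (4C−1)/(4C−4) + 0.615/C = 49.400/46.400 + 0.0488 = 1.1135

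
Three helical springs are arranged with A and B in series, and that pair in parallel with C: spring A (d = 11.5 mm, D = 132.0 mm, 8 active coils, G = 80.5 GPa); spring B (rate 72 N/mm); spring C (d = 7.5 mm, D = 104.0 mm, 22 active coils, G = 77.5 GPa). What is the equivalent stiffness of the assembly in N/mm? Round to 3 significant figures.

k_A = Gd⁴/(8D³N_a) = (80.5×10³)(11.5⁴)/(8·132.0³·8) = 9.565 N/mm
k_C = Gd⁴/(8D³N_a) = (77.5×10³)(7.5⁴)/(8·104.0³·22) = 1.2386 N/mm
Springs A,B series: k_AB = 1/(1/9.565+1/72) = 8.4433 N/mm; parallel with C: k_eq = 8.4433+1.2386 = 9.6819 N/mm

9.68 N/mm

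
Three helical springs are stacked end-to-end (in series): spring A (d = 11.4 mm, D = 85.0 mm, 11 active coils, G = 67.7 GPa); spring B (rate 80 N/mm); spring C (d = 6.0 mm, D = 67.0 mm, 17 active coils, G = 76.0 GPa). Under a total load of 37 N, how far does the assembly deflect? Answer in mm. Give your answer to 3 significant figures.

17.6 mm

k_A = Gd⁴/(8D³N_a) = (67.7×10³)(11.4⁴)/(8·85.0³·11) = 21.158 N/mm
k_C = Gd⁴/(8D³N_a) = (76.0×10³)(6.0⁴)/(8·67.0³·17) = 2.408 N/mm
Series: 1/k_eq = 1/21.158 + 1/80 + 1/2.408 = 0.47505; k_eq = 2.1051 N/mm
δ = F/k_eq = 37/2.1051 = 17.577 mm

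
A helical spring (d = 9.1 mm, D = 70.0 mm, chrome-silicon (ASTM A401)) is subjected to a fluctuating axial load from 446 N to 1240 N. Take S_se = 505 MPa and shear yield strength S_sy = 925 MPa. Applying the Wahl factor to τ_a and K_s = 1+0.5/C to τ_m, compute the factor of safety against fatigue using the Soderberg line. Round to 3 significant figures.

2.22

C = D/d = 70.0/9.1 = 7.6923; K_W = (4C−1)/(4C−4)+0.615/C = 1.1920; K_s = 1+0.5/C = 1.0650
F_a = (F_max−F_min)/2 = 397 N; F_m = (F_max+F_min)/2 = 843 N
τ_a = K_W·8F_aD/(πd³) = 1.1920 × 93.908 = 111.94 MPa
τ_m = K_s·8F_mD/(πd³) = 1.0650 × 199.41 = 212.37 MPa
Soderberg: 1/n_f = τ_a/S_se + τ_m/S_sy = 111.94/505 + 212.37/925 = 0.22166 + 0.22959 = 0.45125
n_f = 1/0.45125 = 2.216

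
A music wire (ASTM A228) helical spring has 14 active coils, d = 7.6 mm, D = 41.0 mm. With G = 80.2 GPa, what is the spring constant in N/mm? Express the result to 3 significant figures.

k = Gd⁴/(8D³N_a) = (80.2×10³ × 7.6⁴) / (8 × 41.0³ × 14)
  = 2.67565e+08 / 7.71915e+06 = 34.662 N/mm

34.7 N/mm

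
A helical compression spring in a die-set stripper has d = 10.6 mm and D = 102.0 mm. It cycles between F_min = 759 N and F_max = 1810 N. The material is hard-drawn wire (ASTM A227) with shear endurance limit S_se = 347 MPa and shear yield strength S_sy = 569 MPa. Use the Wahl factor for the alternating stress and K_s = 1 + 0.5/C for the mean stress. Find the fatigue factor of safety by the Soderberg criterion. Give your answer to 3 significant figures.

1.11

C = D/d = 102.0/10.6 = 9.6226; K_W = (4C−1)/(4C−4)+0.615/C = 1.1509; K_s = 1+0.5/C = 1.0520
F_a = (F_max−F_min)/2 = 525.5 N; F_m = (F_max+F_min)/2 = 1284.5 N
τ_a = K_W·8F_aD/(πd³) = 1.1509 × 114.6 = 131.9 MPa
τ_m = K_s·8F_mD/(πd³) = 1.0520 × 280.13 = 294.68 MPa
Soderberg: 1/n_f = τ_a/S_se + τ_m/S_sy = 131.9/347 + 294.68/569 = 0.38010 + 0.51790 = 0.898
n_f = 1/0.898 = 1.114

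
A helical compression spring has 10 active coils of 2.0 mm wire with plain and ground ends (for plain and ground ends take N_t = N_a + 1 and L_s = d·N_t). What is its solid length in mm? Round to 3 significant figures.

22.0 mm

plain and ground ends: N_t = N_a + 1 = 10 + 1 = 11
L_s = d·N_t = 2.0 × 11 = 22 mm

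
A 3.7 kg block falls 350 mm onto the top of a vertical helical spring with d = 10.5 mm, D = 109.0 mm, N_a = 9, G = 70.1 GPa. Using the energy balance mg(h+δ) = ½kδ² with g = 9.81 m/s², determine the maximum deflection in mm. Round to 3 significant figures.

k = Gd⁴/(8D³N_a) = (70.1×10³)(10.5⁴)/(8·109.0³·9) = 9.1383 N/mm
W = mg = 3.7 × 9.81 = 36.297 N
½kδ² − Wδ − Wh = 0 → δ = (W + √(W² + 2kWh))/k
δ = (36.297 + √(1317.5 + 232184))/9.1383 = (36.297 + 483.22)/9.1383 = 56.851 mm

56.9 mm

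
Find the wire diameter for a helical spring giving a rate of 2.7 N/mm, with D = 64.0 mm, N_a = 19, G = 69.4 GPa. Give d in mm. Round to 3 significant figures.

d = (8D³N_a·k / G)^(1/4) = (8·64.0³·19·2.7 / (69.4×10³))^0.25
  = (1550.2)^0.25 = 6.2748 mm

6.27 mm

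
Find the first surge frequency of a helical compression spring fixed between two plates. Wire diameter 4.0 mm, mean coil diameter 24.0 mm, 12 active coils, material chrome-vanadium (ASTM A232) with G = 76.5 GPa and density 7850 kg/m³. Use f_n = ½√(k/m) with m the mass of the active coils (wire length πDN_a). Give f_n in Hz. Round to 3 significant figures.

203 Hz

k = Gd⁴/(8D³N_a) = (76.5×10³)(4.0⁴)/(8·24.0³·12) = 14.757 N/mm = 14757 N/m
Wire length L = πDN_a = π·24.0·12 = 904.78 mm
m = ρ·(πd²/4)·L = 7850 × 12.566×10⁻⁶ m² × 0.90478 m = 0.089253 kg
f_n = ½√(k/m) = 0.5·√(14757/0.089253) = 0.5·√(1.6534e+05) = 203.31 Hz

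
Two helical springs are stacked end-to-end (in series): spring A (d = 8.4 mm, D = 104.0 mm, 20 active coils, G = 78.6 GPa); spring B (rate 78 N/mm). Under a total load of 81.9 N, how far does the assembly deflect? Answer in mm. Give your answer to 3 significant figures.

k_A = Gd⁴/(8D³N_a) = (78.6×10³)(8.4⁴)/(8·104.0³·20) = 2.1743 N/mm
Series: 1/k_eq = 1/2.1743 + 1/78 = 0.47274; k_eq = 2.1153 N/mm
δ = F/k_eq = 81.9/2.1153 = 38.717 mm

38.7 mm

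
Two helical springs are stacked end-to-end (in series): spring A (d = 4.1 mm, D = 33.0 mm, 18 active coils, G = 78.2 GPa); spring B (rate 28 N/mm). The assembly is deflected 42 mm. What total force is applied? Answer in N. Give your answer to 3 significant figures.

156 N

k_A = Gd⁴/(8D³N_a) = (78.2×10³)(4.1⁴)/(8·33.0³·18) = 4.2701 N/mm
Series: 1/k_eq = 1/4.2701 + 1/28 = 0.2699; k_eq = 3.7051 N/mm
F = k_eq·δ = 3.7051·42 = 155.61 N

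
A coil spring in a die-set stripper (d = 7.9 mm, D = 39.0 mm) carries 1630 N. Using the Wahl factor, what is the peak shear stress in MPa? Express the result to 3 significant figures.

432 MPa

Spring index C = D/d = 39.0/7.9 = 4.9367
K_W = (4C−1)/(4C−4) + 0.615/C = 18.747/15.747 + 0.1246 = 1.3151
τ₀ = 8FD/(πd³) = 8·1630·39.0/(π·7.9³) = 508560/1548.9 = 328.33 MPa
τ_max = K·τ₀ = 1.3151 × 328.33 = 431.78 MPa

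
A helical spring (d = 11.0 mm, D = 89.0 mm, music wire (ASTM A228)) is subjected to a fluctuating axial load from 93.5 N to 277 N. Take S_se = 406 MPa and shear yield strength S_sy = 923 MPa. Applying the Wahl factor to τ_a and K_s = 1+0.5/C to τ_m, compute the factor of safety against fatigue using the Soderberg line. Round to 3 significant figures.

12.2

C = D/d = 89.0/11.0 = 8.0909; K_W = (4C−1)/(4C−4)+0.615/C = 1.1818; K_s = 1+0.5/C = 1.0618
F_a = (F_max−F_min)/2 = 91.75 N; F_m = (F_max+F_min)/2 = 185.25 N
τ_a = K_W·8F_aD/(πd³) = 1.1818 × 15.623 = 18.463 MPa
τ_m = K_s·8F_mD/(πd³) = 1.0618 × 31.544 = 33.493 MPa
Soderberg: 1/n_f = τ_a/S_se + τ_m/S_sy = 18.463/406 + 33.493/923 = 0.04547 + 0.03629 = 0.081762
n_f = 1/0.081762 = 12.23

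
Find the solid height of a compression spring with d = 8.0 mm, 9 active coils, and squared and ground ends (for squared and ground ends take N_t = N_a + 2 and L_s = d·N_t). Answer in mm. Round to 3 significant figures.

squared and ground ends: N_t = N_a + 2 = 9 + 2 = 11
L_s = d·N_t = 8.0 × 11 = 88 mm

88.0 mm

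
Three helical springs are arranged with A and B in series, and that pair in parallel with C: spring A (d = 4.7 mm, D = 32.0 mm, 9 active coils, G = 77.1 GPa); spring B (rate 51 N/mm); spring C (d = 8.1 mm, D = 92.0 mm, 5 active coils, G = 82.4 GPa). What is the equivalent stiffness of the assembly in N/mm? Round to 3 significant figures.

k_A = Gd⁴/(8D³N_a) = (77.1×10³)(4.7⁴)/(8·32.0³·9) = 15.946 N/mm
k_C = Gd⁴/(8D³N_a) = (82.4×10³)(8.1⁴)/(8·92.0³·5) = 11.388 N/mm
Springs A,B series: k_AB = 1/(1/15.946+1/51) = 12.148 N/mm; parallel with C: k_eq = 12.148+11.388 = 23.536 N/mm

23.5 N/mm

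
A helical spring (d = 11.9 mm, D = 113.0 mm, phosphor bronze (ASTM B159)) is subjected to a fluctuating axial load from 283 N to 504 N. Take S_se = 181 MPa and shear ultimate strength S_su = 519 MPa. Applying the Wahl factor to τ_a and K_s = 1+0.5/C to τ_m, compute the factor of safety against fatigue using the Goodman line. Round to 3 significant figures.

3.90

C = D/d = 113.0/11.9 = 9.4958; K_W = (4C−1)/(4C−4)+0.615/C = 1.1530; K_s = 1+0.5/C = 1.0527
F_a = (F_max−F_min)/2 = 110.5 N; F_m = (F_max+F_min)/2 = 393.5 N
τ_a = K_W·8F_aD/(πd³) = 1.1530 × 18.869 = 21.756 MPa
τ_m = K_s·8F_mD/(πd³) = 1.0527 × 67.193 = 70.731 MPa
Goodman: 1/n_f = τ_a/S_se + τ_m/S_su = 21.756/181 + 70.731/519 = 0.12020 + 0.13628 = 0.25648
n_f = 1/0.25648 = 3.899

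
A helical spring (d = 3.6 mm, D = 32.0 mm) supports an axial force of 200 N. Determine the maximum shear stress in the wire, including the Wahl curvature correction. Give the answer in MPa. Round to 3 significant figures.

407 MPa

Spring index C = D/d = 32.0/3.6 = 8.8889
K_W = (4C−1)/(4C−4) + 0.615/C = 34.556/31.556 + 0.0692 = 1.1643
τ₀ = 8FD/(πd³) = 8·200·32.0/(π·3.6³) = 51200/146.57 = 349.31 MPa
τ_max = K·τ₀ = 1.1643 × 349.31 = 406.69 MPa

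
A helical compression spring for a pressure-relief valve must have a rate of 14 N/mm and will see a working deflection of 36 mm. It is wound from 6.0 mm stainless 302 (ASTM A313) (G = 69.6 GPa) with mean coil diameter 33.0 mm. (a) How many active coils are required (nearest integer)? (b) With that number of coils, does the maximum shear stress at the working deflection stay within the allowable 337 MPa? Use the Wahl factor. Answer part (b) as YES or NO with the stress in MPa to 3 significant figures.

N_a = Gd⁴/(8D³k) = (69.6×10³)(6.0⁴)/(8·33.0³·14) = 22.41 → N_a = 22
Actual rate k = Gd⁴/(8D³·22) = 14.261 N/mm
Working load F = kδ = 14.261·36 = 513.41 N
C = 33.0/6.0 = 5.5000; K_W = (4C−1)/(4C−4)+0.615/C = 1.2785
τ_max = K_W·8FD/(πd³) = 1.2785·199.74 = 255.36 MPa
τ_max ≤ 337 MPa → acceptable

(a) 22 coils; (b) YES, τ_max = 255 MPa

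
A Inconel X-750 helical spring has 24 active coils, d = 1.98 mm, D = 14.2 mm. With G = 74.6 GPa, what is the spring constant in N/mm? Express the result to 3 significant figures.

2.09 N/mm

k = Gd⁴/(8D³N_a) = (74.6×10³ × 1.98⁴) / (8 × 14.2³ × 24)
  = 1.14657e+06 / 549751 = 2.0856 N/mm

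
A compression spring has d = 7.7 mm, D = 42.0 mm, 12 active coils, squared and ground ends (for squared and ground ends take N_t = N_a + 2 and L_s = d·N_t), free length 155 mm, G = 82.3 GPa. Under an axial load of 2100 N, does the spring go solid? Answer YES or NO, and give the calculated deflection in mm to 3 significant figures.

YES, δ = 51.6 mm

k = Gd⁴/(8D³N_a) = (82.3×10³)(7.7⁴)/(8·42.0³·12) = 40.677 N/mm
N_t = 14; L_s = 7.7·14 = 107.8 mm; δ_solid = L₀ − L_s = 155 − 107.8 = 47.2 mm
δ = F/k = 2100/40.677 = 51.627 mm
δ ≥ δ_solid → spring goes solid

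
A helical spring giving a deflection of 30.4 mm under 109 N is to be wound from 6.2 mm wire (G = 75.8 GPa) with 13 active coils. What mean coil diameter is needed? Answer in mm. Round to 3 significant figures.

Required rate k = F/δ = 109/30.4 = 3.5855 N/mm
D = (Gd⁴/(8N_a·k))^(1/3) = (75.8×10³·6.2⁴/(8·13·3.5855))^(1/3)
  = (300365)^(1/3) = 66.9705 mm

67.0 mm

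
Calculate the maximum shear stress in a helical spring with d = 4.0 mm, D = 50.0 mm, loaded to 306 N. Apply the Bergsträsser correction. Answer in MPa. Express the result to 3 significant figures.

Spring index C = D/d = 50.0/4.0 = 12.5000
K_B = (4C+2)/(4C−3) = 52.000/47.000 = 1.1064
τ₀ = 8FD/(πd³) = 8·306·50.0/(π·4.0³) = 122400/201.06 = 608.77 MPa
τ_max = K·τ₀ = 1.1064 × 608.77 = 673.53 MPa

674 MPa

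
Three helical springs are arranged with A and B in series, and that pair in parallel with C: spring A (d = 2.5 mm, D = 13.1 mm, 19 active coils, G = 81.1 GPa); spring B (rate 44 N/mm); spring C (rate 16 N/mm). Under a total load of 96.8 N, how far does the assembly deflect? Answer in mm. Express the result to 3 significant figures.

k_A = Gd⁴/(8D³N_a) = (81.1×10³)(2.5⁴)/(8·13.1³·19) = 9.2709 N/mm
Springs A,B series: k_AB = 1/(1/9.2709+1/44) = 7.6575 N/mm; parallel with C: k_eq = 7.6575+16 = 23.657 N/mm
δ = F/k_eq = 96.8/23.657 = 4.0917 mm

4.09 mm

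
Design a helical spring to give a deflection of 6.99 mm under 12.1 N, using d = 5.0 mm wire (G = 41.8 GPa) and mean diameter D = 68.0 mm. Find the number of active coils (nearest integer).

Required rate k = F/δ = 12.1/6.99 = 1.731 N/mm
N_a = Gd⁴/(8D³k) = (41.8×10³ × 5.0⁴)/(8 × 68.0³ × 1.731)
    = 2.6125e+07 / 4.35437e+06 = 6 → 6 coils

6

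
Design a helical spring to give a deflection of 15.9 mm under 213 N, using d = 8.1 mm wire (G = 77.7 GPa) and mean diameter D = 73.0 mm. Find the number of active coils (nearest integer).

Required rate k = F/δ = 213/15.9 = 13.396 N/mm
N_a = Gd⁴/(8D³k) = (77.7×10³ × 8.1⁴)/(8 × 73.0³ × 13.396)
    = 3.34473e+08 / 4.16909e+07 = 8.023 → 8 coils

8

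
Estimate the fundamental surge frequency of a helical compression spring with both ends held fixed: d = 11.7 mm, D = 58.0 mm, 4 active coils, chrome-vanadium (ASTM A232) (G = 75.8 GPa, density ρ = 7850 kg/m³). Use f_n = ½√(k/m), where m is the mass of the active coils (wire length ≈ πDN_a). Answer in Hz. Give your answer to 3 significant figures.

k = Gd⁴/(8D³N_a) = (75.8×10³)(11.7⁴)/(8·58.0³·4) = 227.5 N/mm = 2.275e+05 N/m
Wire length L = πDN_a = π·58.0·4 = 728.85 mm
m = ρ·(πd²/4)·L = 7850 × 107.51×10⁻⁶ m² × 0.72885 m = 0.61513 kg
f_n = ½√(k/m) = 0.5·√(2.275e+05/0.61513) = 0.5·√(3.6984e+05) = 304.07 Hz

304 Hz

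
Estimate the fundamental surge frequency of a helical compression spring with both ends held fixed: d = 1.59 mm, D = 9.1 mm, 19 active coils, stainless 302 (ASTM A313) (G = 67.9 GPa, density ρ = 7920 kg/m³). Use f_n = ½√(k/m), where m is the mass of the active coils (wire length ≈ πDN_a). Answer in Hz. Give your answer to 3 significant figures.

k = Gd⁴/(8D³N_a) = (67.9×10³)(1.59⁴)/(8·9.1³·19) = 3.7887 N/mm = 3788.7 N/m
Wire length L = πDN_a = π·9.1·19 = 543.18 mm
m = ρ·(πd²/4)·L = 7920 × 1.9856×10⁻⁶ m² × 0.54318 m = 0.0085419 kg
f_n = ½√(k/m) = 0.5·√(3788.7/0.0085419) = 0.5·√(4.4354e+05) = 333 Hz

333 Hz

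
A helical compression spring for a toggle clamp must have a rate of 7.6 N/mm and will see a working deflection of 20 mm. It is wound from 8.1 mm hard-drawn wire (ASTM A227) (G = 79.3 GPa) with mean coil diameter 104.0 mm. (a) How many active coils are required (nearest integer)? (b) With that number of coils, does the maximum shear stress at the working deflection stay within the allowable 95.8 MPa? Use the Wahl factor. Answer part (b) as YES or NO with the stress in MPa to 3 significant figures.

(a) 5 coils; (b) YES, τ_max = 84.0 MPa

N_a = Gd⁴/(8D³k) = (79.3×10³)(8.1⁴)/(8·104.0³·7.6) = 4.991 → N_a = 5
Actual rate k = Gd⁴/(8D³·5) = 7.5867 N/mm
Working load F = kδ = 7.5867·20 = 151.73 N
C = 104.0/8.1 = 12.8395; K_W = (4C−1)/(4C−4)+0.615/C = 1.1112
τ_max = K_W·8FD/(πd³) = 1.1112·75.614 = 84.026 MPa
τ_max ≤ 95.8 MPa → acceptable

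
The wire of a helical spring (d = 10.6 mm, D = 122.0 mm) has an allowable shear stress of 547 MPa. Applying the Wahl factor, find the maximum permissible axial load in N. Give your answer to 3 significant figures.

C = D/d = 122.0/10.6 = 11.5094
K_W = (4C−1)/(4C−4) + 0.615/C = 45.038/42.038 + 0.0534 = 1.1248
τ_max = K·8FD/(πd³) → F_max = τ_allow·πd³/(8DK)
F_max = 547·π·10.6³/(8·122.0·1.1248) = 2.0467e+06/1097.8 = 1864.4 N

1860 N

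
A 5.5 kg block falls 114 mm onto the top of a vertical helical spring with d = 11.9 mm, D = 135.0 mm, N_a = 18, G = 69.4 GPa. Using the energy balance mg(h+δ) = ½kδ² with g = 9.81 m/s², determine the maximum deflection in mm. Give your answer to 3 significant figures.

71.4 mm

k = Gd⁴/(8D³N_a) = (69.4×10³)(11.9⁴)/(8·135.0³·18) = 3.9281 N/mm
W = mg = 5.5 × 9.81 = 53.955 N
½kδ² − Wδ − Wh = 0 → δ = (W + √(W² + 2kWh))/k
δ = (53.955 + √(2911.1 + 48322.6))/3.9281 = (53.955 + 226.35)/3.9281 = 71.358 mm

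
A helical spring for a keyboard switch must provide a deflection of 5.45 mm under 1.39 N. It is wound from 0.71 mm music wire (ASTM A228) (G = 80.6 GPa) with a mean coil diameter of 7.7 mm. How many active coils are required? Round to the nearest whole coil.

22

Required rate k = F/δ = 1.39/5.45 = 0.25505 N/mm
N_a = Gd⁴/(8D³k) = (80.6×10³ × 0.71⁴)/(8 × 7.7³ × 0.25505)
    = 20481.8 / 931.495 = 21.99 → 22 coils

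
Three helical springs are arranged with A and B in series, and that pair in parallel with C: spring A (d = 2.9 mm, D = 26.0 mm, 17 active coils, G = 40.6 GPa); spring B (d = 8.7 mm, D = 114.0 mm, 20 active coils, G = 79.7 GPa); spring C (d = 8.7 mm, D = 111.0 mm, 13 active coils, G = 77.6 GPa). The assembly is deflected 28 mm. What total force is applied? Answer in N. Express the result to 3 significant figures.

108 N

k_A = Gd⁴/(8D³N_a) = (40.6×10³)(2.9⁴)/(8·26.0³·17) = 1.2013 N/mm
k_B = Gd⁴/(8D³N_a) = (79.7×10³)(8.7⁴)/(8·114.0³·20) = 1.9262 N/mm
k_C = Gd⁴/(8D³N_a) = (77.6×10³)(8.7⁴)/(8·111.0³·13) = 3.1256 N/mm
Springs A,B series: k_AB = 1/(1/1.2013+1/1.9262) = 0.73988 N/mm; parallel with C: k_eq = 0.73988+3.1256 = 3.8655 N/mm
F = k_eq·δ = 3.8655·28 = 108.23 N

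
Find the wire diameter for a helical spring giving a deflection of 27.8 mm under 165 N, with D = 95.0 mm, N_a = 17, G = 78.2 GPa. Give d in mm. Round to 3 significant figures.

Required rate k = F/δ = 165/27.8 = 5.9353 N/mm
d = (8D³N_a·k / G)^(1/4) = (8·95.0³·17·5.9353 / (78.2×10³))^0.25
  = (8850)^0.25 = 9.6992 mm

9.70 mm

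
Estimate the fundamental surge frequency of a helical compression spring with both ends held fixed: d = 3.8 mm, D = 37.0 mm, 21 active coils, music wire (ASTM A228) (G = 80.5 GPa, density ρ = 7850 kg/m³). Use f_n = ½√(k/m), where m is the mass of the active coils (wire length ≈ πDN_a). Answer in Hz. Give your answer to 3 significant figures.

k = Gd⁴/(8D³N_a) = (80.5×10³)(3.8⁴)/(8·37.0³·21) = 1.9725 N/mm = 1972.5 N/m
Wire length L = πDN_a = π·37.0·21 = 2441 mm
m = ρ·(πd²/4)·L = 7850 × 11.341×10⁻⁶ m² × 2.441 m = 0.21732 kg
f_n = ½√(k/m) = 0.5·√(1972.5/0.21732) = 0.5·√(9076.5) = 47.635 Hz

47.6 Hz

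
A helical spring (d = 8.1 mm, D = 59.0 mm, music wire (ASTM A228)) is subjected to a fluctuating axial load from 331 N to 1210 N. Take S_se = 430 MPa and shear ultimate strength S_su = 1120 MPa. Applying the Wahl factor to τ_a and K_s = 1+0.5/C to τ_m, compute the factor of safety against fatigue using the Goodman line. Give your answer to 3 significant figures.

1.80

C = D/d = 59.0/8.1 = 7.2840; K_W = (4C−1)/(4C−4)+0.615/C = 1.2038; K_s = 1+0.5/C = 1.0686
F_a = (F_max−F_min)/2 = 439.5 N; F_m = (F_max+F_min)/2 = 770.5 N
τ_a = K_W·8F_aD/(πd³) = 1.2038 × 124.25 = 149.57 MPa
τ_m = K_s·8F_mD/(πd³) = 1.0686 × 217.83 = 232.78 MPa
Goodman: 1/n_f = τ_a/S_se + τ_m/S_su = 149.57/430 + 232.78/1120 = 0.34784 + 0.20784 = 0.55568
n_f = 1/0.55568 = 1.8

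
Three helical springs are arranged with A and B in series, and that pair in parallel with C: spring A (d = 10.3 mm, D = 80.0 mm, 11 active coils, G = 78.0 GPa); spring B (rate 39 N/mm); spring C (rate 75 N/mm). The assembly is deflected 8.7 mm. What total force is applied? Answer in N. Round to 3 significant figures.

k_A = Gd⁴/(8D³N_a) = (78.0×10³)(10.3⁴)/(8·80.0³·11) = 19.485 N/mm
Springs A,B series: k_AB = 1/(1/19.485+1/39) = 12.993 N/mm; parallel with C: k_eq = 12.993+75 = 87.993 N/mm
F = k_eq·δ = 87.993·8.7 = 765.54 N

766 N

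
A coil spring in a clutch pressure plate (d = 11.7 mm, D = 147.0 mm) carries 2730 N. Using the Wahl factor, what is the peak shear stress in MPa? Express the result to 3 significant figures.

711 MPa

Spring index C = D/d = 147.0/11.7 = 12.5641
K_W = (4C−1)/(4C−4) + 0.615/C = 49.256/46.256 + 0.0489 = 1.1138
τ₀ = 8FD/(πd³) = 8·2730·147.0/(π·11.7³) = 3.21048e+06/5031.6 = 638.06 MPa
τ_max = K·τ₀ = 1.1138 × 638.06 = 710.68 MPa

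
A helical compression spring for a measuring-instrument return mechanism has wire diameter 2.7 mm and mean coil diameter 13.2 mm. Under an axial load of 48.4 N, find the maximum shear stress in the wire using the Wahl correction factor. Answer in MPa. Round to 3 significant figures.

Spring index C = D/d = 13.2/2.7 = 4.8889
K_W = (4C−1)/(4C−4) + 0.615/C = 18.556/15.556 + 0.1258 = 1.3187
τ₀ = 8FD/(πd³) = 8·48.4·13.2/(π·2.7³) = 5111.04/61.836 = 82.655 MPa
τ_max = K·τ₀ = 1.3187 × 82.655 = 108.99 MPa

109 MPa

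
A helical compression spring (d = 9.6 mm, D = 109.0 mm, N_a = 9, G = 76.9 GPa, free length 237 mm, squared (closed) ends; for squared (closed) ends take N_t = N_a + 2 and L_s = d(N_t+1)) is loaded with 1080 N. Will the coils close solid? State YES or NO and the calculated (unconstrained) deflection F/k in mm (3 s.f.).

YES, δ = 154 mm

k = Gd⁴/(8D³N_a) = (76.9×10³)(9.6⁴)/(8·109.0³·9) = 7.0049 N/mm
N_t = 11; L_s = 9.6·12 = 115.2 mm; δ_solid = L₀ − L_s = 237 − 115.2 = 121.8 mm
δ = F/k = 1080/7.0049 = 154.18 mm
δ ≥ δ_solid → spring goes solid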